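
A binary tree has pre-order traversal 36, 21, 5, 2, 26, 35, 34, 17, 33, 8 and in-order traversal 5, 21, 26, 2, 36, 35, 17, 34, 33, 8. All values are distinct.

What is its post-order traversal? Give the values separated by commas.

5, 26, 2, 21, 17, 8, 33, 34, 35, 36

The first element of pre-order is the root; it splits in-order into left and right subtrees.
Root 36: left subtree has 4 nodes {5, 21, 26, 2}, right has 5 {35, 17, 34, 33, 8}.
  Root 21: left subtree has 1 node {5}, right has 2 {26, 2}.
    Root 2: left subtree has 1 node {26}, right has 0 { }.
  Root 35: left subtree has 0 nodes { }, right has 4 {17, 34, 33, 8}.
    Root 34: left subtree has 1 node {17}, right has 2 {33, 8}.
      Root 33: left subtree has 0 nodes { }, right has 1 {8}.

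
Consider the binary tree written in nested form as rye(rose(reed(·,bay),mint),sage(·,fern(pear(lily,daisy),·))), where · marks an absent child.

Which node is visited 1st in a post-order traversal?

bay

Post-order visits the left subtree, then the right subtree, then the node.
At rye: go left to rose.
  At rose: go left to reed.
    At reed: no left child.
    At reed: go right to bay.
      bay is a leaf — visit bay.
    Visit reed.
  At rose: go right to mint.
    mint is a leaf — visit mint.
  Visit rose.
At rye: go right to sage.
  At sage: no left child.
  At sage: go right to fern.
    At fern: go left to pear.
      At pear: go left to lily.
        lily is a leaf — visit lily.
      At pear: go right to daisy.
        daisy is a leaf — visit daisy.
      Visit pear.
    At fern: no right child.
    Visit fern.
  Visit sage.
Visit rye.
Full post-order sequence: bay, reed, mint, rose, lily, daisy, pear, fern, sage, rye.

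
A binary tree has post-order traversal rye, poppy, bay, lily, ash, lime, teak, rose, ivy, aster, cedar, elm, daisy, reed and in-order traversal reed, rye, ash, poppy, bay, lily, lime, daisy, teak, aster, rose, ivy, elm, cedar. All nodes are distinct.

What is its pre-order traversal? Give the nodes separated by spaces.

reed daisy lime ash rye lily bay poppy elm aster teak ivy rose cedar

The last element of post-order is the root; it splits in-order into left and right subtrees.
Root reed: left subtree has 0 nodes { }, right has 13 {rye, ash, poppy, bay, lily, lime, daisy, teak, aster, rose, ivy, elm, cedar}.
  Root daisy: left subtree has 6 nodes {rye, ash, poppy, bay, lily, lime}, right has 6 {teak, aster, rose, ivy, elm, cedar}.
    Root lime: left subtree has 5 nodes {rye, ash, poppy, bay, lily}, right has 0 { }.
      Root ash: left subtree has 1 node {rye}, right has 3 {poppy, bay, lily}.
        Root lily: left subtree has 2 nodes {poppy, bay}, right has 0 { }.
          Root bay: left subtree has 1 node {poppy}, right has 0 { }.
    Root elm: left subtree has 4 nodes {teak, aster, rose, ivy}, right has 1 {cedar}.
      Root aster: left subtree has 1 node {teak}, right has 2 {rose, ivy}.
        Root ivy: left subtree has 1 node {rose}, right has 0 { }.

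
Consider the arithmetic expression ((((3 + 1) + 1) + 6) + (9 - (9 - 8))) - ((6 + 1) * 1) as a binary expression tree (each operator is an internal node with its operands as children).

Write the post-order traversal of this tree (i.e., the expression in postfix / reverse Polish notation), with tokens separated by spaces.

3 1 + 1 + 6 + 9 9 8 - - + 6 1 + 1 * -

Post-order on an expression tree gives postfix notation: for each operator, emit left operand, right operand, then the operator.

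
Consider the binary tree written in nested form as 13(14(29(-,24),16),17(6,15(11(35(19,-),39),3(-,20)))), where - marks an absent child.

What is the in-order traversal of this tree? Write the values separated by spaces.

In-order visits the left subtree, then the node, then the right subtree.
At 13: go left to 14.
  At 14: go left to 29.
    At 29: no left child.
    Visit 29.
    At 29: go right to 24.
      24 is a leaf — visit 24.
  Visit 14.
  At 14: go right to 16.
    16 is a leaf — visit 16.
Visit 13.
At 13: go right to 17.
  At 17: go left to 6.
    6 is a leaf — visit 6.
  Visit 17.
  At 17: go right to 15.
    At 15: go left to 11.
      At 11: go left to 35.
        At 35: go left to 19.
          19 is a leaf — visit 19.
        Visit 35.
        At 35: no right child.
      Visit 11.
      At 11: go right to 39.
        39 is a leaf — visit 39.
    Visit 15.
    At 15: go right to 3.
      At 3: no left child.
      Visit 3.
      At 3: go right to 20.
        20 is a leaf — visit 20.

29 24 14 16 13 6 17 19 35 11 39 15 3 20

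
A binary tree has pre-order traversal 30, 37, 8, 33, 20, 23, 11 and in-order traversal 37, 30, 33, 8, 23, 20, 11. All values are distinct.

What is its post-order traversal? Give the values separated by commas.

37, 33, 23, 11, 20, 8, 30

The first element of pre-order is the root; it splits in-order into left and right subtrees.
Root 30: left subtree has 1 node {37}, right has 5 {33, 8, 23, 20, 11}.
  Root 8: left subtree has 1 node {33}, right has 3 {23, 20, 11}.
    Root 20: left subtree has 1 node {23}, right has 1 {11}.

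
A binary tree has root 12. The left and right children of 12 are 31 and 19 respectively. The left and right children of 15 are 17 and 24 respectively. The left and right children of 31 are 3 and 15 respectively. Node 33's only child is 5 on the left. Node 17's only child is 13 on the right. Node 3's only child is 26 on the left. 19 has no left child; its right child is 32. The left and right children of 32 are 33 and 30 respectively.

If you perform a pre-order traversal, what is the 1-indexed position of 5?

12

Pre-order visits the node, then its left subtree, then its right subtree.
Visit 12.
At 12: go left to 31.
  Visit 31.
  At 31: go left to 3.
    Visit 3.
    At 3: go left to 26.
      26 is a leaf — visit 26.
    At 3: no right child.
  At 31: go right to 15.
    Visit 15.
    At 15: go left to 17.
      Visit 17.
      At 17: no left child.
      At 17: go right to 13.
        13 is a leaf — visit 13.
    At 15: go right to 24.
      24 is a leaf — visit 24.
At 12: go right to 19.
  Visit 19.
  At 19: no left child.
  At 19: go right to 32.
    Visit 32.
    At 32: go left to 33.
      Visit 33.
      At 33: go left to 5.
        5 is a leaf — visit 5.
      At 33: no right child.
    At 32: go right to 30.
      30 is a leaf — visit 30.
Full pre-order sequence: 12, 31, 3, 26, 15, 17, 13, 24, 19, 32, 33, 5, 30.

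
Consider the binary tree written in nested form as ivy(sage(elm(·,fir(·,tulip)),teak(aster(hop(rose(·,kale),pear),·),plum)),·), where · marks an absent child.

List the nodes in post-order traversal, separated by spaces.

Post-order visits the left subtree, then the right subtree, then the node.
At ivy: go left to sage.
  At sage: go left to elm.
    At elm: no left child.
    At elm: go right to fir.
      At fir: no left child.
      At fir: go right to tulip.
        tulip is a leaf — visit tulip.
      Visit fir.
    Visit elm.
  At sage: go right to teak.
    At teak: go left to aster.
      At aster: go left to hop.
        At hop: go left to rose.
          At rose: no left child.
          At rose: go right to kale.
            kale is a leaf — visit kale.
          Visit rose.
        At hop: go right to pear.
          pear is a leaf — visit pear.
        Visit hop.
      At aster: no right child.
      Visit aster.
    At teak: go right to plum.
      plum is a leaf — visit plum.
    Visit teak.
  Visit sage.
At ivy: no right child.
Visit ivy.

tulip fir elm kale rose pear hop aster plum teak sage ivy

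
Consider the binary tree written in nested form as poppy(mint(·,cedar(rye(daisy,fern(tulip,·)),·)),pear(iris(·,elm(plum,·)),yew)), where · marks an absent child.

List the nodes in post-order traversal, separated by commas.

Post-order visits the left subtree, then the right subtree, then the node.
At poppy: go left to mint.
  At mint: no left child.
  At mint: go right to cedar.
    At cedar: go left to rye.
      At rye: go left to daisy.
        daisy is a leaf — visit daisy.
      At rye: go right to fern.
        At fern: go left to tulip.
          tulip is a leaf — visit tulip.
        At fern: no right child.
        Visit fern.
      Visit rye.
    At cedar: no right child.
    Visit cedar.
  Visit mint.
At poppy: go right to pear.
  At pear: go left to iris.
    At iris: no left child.
    At iris: go right to elm.
      At elm: go left to plum.
        plum is a leaf — visit plum.
      At elm: no right child.
      Visit elm.
    Visit iris.
  At pear: go right to yew.
    yew is a leaf — visit yew.
  Visit pear.
Visit poppy.

daisy, tulip, fern, rye, cedar, mint, plum, elm, iris, yew, pear, poppy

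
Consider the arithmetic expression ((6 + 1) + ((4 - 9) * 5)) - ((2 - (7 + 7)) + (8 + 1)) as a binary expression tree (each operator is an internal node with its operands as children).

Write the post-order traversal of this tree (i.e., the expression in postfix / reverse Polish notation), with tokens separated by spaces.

Post-order on an expression tree gives postfix notation: for each operator, emit left operand, right operand, then the operator.

6 1 + 4 9 - 5 * + 2 7 7 + - 8 1 + + -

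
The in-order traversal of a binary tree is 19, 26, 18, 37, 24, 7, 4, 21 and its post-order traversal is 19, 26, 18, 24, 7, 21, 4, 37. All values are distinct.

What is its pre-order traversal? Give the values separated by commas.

37, 18, 26, 19, 4, 7, 24, 21

The last element of post-order is the root; it splits in-order into left and right subtrees.
Root 37: left subtree has 3 nodes {19, 26, 18}, right has 4 {24, 7, 4, 21}.
  Root 18: left subtree has 2 nodes {19, 26}, right has 0 { }.
    Root 26: left subtree has 1 node {19}, right has 0 { }.
  Root 4: left subtree has 2 nodes {24, 7}, right has 1 {21}.
    Root 7: left subtree has 1 node {24}, right has 0 { }.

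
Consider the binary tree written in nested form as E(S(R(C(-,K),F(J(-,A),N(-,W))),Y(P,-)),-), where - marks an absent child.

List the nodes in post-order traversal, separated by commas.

Post-order visits the left subtree, then the right subtree, then the node.
At E: go left to S.
  At S: go left to R.
    At R: go left to C.
      At C: no left child.
      At C: go right to K.
        K is a leaf — visit K.
      Visit C.
    At R: go right to F.
      At F: go left to J.
        At J: no left child.
        At J: go right to A.
          A is a leaf — visit A.
        Visit J.
      At F: go right to N.
        At N: no left child.
        At N: go right to W.
          W is a leaf — visit W.
        Visit N.
      Visit F.
    Visit R.
  At S: go right to Y.
    At Y: go left to P.
      P is a leaf — visit P.
    At Y: no right child.
    Visit Y.
  Visit S.
At E: no right child.
Visit E.

K, C, A, J, W, N, F, R, P, Y, S, E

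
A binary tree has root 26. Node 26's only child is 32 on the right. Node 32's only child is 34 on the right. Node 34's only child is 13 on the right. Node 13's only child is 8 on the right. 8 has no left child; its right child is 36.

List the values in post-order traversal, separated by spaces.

36 8 13 34 32 26

Post-order visits the left subtree, then the right subtree, then the node.
At 26: no left child.
At 26: go right to 32.
  At 32: no left child.
  At 32: go right to 34.
    At 34: no left child.
    At 34: go right to 13.
      At 13: no left child.
      At 13: go right to 8.
        At 8: no left child.
        At 8: go right to 36.
          36 is a leaf — visit 36.
        Visit 8.
      Visit 13.
    Visit 34.
  Visit 32.
Visit 26.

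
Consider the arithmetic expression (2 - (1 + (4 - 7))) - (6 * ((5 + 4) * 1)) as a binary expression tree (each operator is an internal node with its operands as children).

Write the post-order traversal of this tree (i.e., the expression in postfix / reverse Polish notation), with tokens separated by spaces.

Post-order on an expression tree gives postfix notation: for each operator, emit left operand, right operand, then the operator.

2 1 4 7 - + - 6 5 4 + 1 * * -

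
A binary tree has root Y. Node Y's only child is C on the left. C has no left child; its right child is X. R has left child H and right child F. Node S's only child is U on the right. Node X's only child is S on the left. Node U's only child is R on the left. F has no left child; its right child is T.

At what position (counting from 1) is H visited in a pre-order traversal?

Pre-order visits the node, then its left subtree, then its right subtree.
Visit Y.
At Y: go left to C.
  Visit C.
  At C: no left child.
  At C: go right to X.
    Visit X.
    At X: go left to S.
      Visit S.
      At S: no left child.
      At S: go right to U.
        Visit U.
        At U: go left to R.
          Visit R.
          At R: go left to H.
            H is a leaf — visit H.
          At R: go right to F.
            Visit F.
            At F: no left child.
            At F: go right to T.
              T is a leaf — visit T.
        At U: no right child.
    At X: no right child.
At Y: no right child.
Full pre-order sequence: Y, C, X, S, U, R, H, F, T.

7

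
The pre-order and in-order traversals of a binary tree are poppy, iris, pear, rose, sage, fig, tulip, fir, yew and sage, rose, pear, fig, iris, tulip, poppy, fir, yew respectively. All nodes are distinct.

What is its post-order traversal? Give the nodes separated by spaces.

The first element of pre-order is the root; it splits in-order into left and right subtrees.
Root poppy: left subtree has 6 nodes {sage, rose, pear, fig, iris, tulip}, right has 2 {fir, yew}.
  Root iris: left subtree has 4 nodes {sage, rose, pear, fig}, right has 1 {tulip}.
    Root pear: left subtree has 2 nodes {sage, rose}, right has 1 {fig}.
      Root rose: left subtree has 1 node {sage}, right has 0 { }.
  Root fir: left subtree has 0 nodes { }, right has 1 {yew}.

sage rose fig pear tulip iris yew fir poppy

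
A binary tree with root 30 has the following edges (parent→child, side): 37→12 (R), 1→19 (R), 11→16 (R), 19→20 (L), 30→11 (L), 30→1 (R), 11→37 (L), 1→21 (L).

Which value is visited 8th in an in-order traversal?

20

In-order visits the left subtree, then the node, then the right subtree.
At 30: go left to 11.
  At 11: go left to 37.
    At 37: no left child.
    Visit 37.
    At 37: go right to 12.
      12 is a leaf — visit 12.
  Visit 11.
  At 11: go right to 16.
    16 is a leaf — visit 16.
Visit 30.
At 30: go right to 1.
  At 1: go left to 21.
    21 is a leaf — visit 21.
  Visit 1.
  At 1: go right to 19.
    At 19: go left to 20.
      20 is a leaf — visit 20.
    Visit 19.
    At 19: no right child.
Full in-order sequence: 37, 12, 11, 16, 30, 21, 1, 20, 19.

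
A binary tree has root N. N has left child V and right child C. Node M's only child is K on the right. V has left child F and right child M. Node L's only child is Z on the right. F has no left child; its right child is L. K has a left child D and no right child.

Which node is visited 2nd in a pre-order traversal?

Pre-order visits the node, then its left subtree, then its right subtree.
Visit N.
At N: go left to V.
  Visit V.
  At V: go left to F.
    Visit F.
    At F: no left child.
    At F: go right to L.
      Visit L.
      At L: no left child.
      At L: go right to Z.
        Z is a leaf — visit Z.
  At V: go right to M.
    Visit M.
    At M: no left child.
    At M: go right to K.
      Visit K.
      At K: go left to D.
        D is a leaf — visit D.
      At K: no right child.
At N: go right to C.
  C is a leaf — visit C.
Full pre-order sequence: N, V, F, L, Z, M, K, D, C.

V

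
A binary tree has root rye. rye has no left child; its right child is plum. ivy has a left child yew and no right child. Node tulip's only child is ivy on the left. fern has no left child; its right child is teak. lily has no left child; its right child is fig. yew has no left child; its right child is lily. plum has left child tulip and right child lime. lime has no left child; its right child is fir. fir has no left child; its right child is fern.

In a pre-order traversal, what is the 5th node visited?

Pre-order visits the node, then its left subtree, then its right subtree.
Visit rye.
At rye: no left child.
At rye: go right to plum.
  Visit plum.
  At plum: go left to tulip.
    Visit tulip.
    At tulip: go left to ivy.
      Visit ivy.
      At ivy: go left to yew.
        Visit yew.
        At yew: no left child.
        At yew: go right to lily.
          Visit lily.
          At lily: no left child.
          At lily: go right to fig.
            fig is a leaf — visit fig.
      At ivy: no right child.
    At tulip: no right child.
  At plum: go right to lime.
    Visit lime.
    At lime: no left child.
    At lime: go right to fir.
      Visit fir.
      At fir: no left child.
      At fir: go right to fern.
        Visit fern.
        At fern: no left child.
        At fern: go right to teak.
          teak is a leaf — visit teak.
Full pre-order sequence: rye, plum, tulip, ivy, yew, lily, fig, lime, fir, fern, teak.

yew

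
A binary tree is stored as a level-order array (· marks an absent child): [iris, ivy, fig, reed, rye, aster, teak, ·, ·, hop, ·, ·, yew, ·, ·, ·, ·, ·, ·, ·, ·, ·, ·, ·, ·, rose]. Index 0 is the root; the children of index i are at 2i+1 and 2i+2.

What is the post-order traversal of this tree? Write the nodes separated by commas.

Post-order visits the left subtree, then the right subtree, then the node.
At iris: go left to ivy.
  At ivy: go left to reed.
    reed is a leaf — visit reed.
  At ivy: go right to rye.
    At rye: go left to hop.
      hop is a leaf — visit hop.
    At rye: no right child.
    Visit rye.
  Visit ivy.
At iris: go right to fig.
  At fig: go left to aster.
    At aster: no left child.
    At aster: go right to yew.
      At yew: go left to rose.
        rose is a leaf — visit rose.
      At yew: no right child.
      Visit yew.
    Visit aster.
  At fig: go right to teak.
    teak is a leaf — visit teak.
  Visit fig.
Visit iris.

reed, hop, rye, ivy, rose, yew, aster, teak, fig, iris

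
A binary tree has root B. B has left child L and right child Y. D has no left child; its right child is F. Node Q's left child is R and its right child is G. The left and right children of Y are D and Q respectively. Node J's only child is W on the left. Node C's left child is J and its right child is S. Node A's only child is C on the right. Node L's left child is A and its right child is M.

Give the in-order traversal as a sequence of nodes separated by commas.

In-order visits the left subtree, then the node, then the right subtree.
At B: go left to L.
  At L: go left to A.
    At A: no left child.
    Visit A.
    At A: go right to C.
      At C: go left to J.
        At J: go left to W.
          W is a leaf — visit W.
        Visit J.
        At J: no right child.
      Visit C.
      At C: go right to S.
        S is a leaf — visit S.
  Visit L.
  At L: go right to M.
    M is a leaf — visit M.
Visit B.
At B: go right to Y.
  At Y: go left to D.
    At D: no left child.
    Visit D.
    At D: go right to F.
      F is a leaf — visit F.
  Visit Y.
  At Y: go right to Q.
    At Q: go left to R.
      R is a leaf — visit R.
    Visit Q.
    At Q: go right to G.
      G is a leaf — visit G.

A, W, J, C, S, L, M, B, D, F, Y, R, Q, G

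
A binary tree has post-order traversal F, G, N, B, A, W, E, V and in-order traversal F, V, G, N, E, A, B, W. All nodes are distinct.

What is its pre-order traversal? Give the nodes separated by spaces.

The last element of post-order is the root; it splits in-order into left and right subtrees.
Root V: left subtree has 1 node {F}, right has 6 {G, N, E, A, B, W}.
  Root E: left subtree has 2 nodes {G, N}, right has 3 {A, B, W}.
    Root N: left subtree has 1 node {G}, right has 0 { }.
    Root W: left subtree has 2 nodes {A, B}, right has 0 { }.
      Root A: left subtree has 0 nodes { }, right has 1 {B}.

V F E N G W A B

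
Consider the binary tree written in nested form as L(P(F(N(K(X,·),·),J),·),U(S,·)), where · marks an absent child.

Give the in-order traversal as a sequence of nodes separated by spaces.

In-order visits the left subtree, then the node, then the right subtree.
At L: go left to P.
  At P: go left to F.
    At F: go left to N.
      At N: go left to K.
        At K: go left to X.
          X is a leaf — visit X.
        Visit K.
        At K: no right child.
      Visit N.
      At N: no right child.
    Visit F.
    At F: go right to J.
      J is a leaf — visit J.
  Visit P.
  At P: no right child.
Visit L.
At L: go right to U.
  At U: go left to S.
    S is a leaf — visit S.
  Visit U.
  At U: no right child.

X K N F J P L S U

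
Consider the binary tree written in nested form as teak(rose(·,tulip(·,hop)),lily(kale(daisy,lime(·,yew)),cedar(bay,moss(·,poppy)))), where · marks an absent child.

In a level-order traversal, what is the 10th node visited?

Level-order visits nodes level by level from the root, left to right within each level.
Level 0: teak
Level 1: rose, lily
Level 2: tulip, kale, cedar
Level 3: hop, daisy, lime, bay, moss
Level 4: yew, poppy
Full level-order sequence: teak, rose, lily, tulip, kale, cedar, hop, daisy, lime, bay, moss, yew, poppy.

bay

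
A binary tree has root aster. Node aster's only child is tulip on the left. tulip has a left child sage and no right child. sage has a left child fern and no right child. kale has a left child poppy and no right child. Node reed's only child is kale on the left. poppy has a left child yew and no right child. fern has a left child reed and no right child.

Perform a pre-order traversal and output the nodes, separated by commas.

Pre-order visits the node, then its left subtree, then its right subtree.
Visit aster.
At aster: go left to tulip.
  Visit tulip.
  At tulip: go left to sage.
    Visit sage.
    At sage: go left to fern.
      Visit fern.
      At fern: go left to reed.
        Visit reed.
        At reed: go left to kale.
          Visit kale.
          At kale: go left to poppy.
            Visit poppy.
            At poppy: go left to yew.
              yew is a leaf — visit yew.
            At poppy: no right child.
          At kale: no right child.
        At reed: no right child.
      At fern: no right child.
    At sage: no right child.
  At tulip: no right child.
At aster: no right child.

aster, tulip, sage, fern, reed, kale, poppy, yew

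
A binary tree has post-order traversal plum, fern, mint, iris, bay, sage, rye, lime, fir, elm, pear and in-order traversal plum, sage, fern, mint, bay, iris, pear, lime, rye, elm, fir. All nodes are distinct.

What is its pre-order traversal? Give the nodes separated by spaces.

pear sage plum bay mint fern iris elm lime rye fir

The last element of post-order is the root; it splits in-order into left and right subtrees.
Root pear: left subtree has 6 nodes {plum, sage, fern, mint, bay, iris}, right has 4 {lime, rye, elm, fir}.
  Root sage: left subtree has 1 node {plum}, right has 4 {fern, mint, bay, iris}.
    Root bay: left subtree has 2 nodes {fern, mint}, right has 1 {iris}.
      Root mint: left subtree has 1 node {fern}, right has 0 { }.
  Root elm: left subtree has 2 nodes {lime, rye}, right has 1 {fir}.
    Root lime: left subtree has 0 nodes { }, right has 1 {rye}.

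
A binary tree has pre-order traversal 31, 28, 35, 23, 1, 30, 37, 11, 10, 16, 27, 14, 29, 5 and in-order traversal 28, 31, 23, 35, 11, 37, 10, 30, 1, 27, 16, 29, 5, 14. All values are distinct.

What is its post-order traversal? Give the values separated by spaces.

The first element of pre-order is the root; it splits in-order into left and right subtrees.
Root 31: left subtree has 1 node {28}, right has 12 {23, 35, 11, 37, 10, 30, 1, 27, 16, 29, 5, 14}.
  Root 35: left subtree has 1 node {23}, right has 10 {11, 37, 10, 30, 1, 27, 16, 29, 5, 14}.
    Root 1: left subtree has 4 nodes {11, 37, 10, 30}, right has 5 {27, 16, 29, 5, 14}.
      Root 30: left subtree has 3 nodes {11, 37, 10}, right has 0 { }.
        Root 37: left subtree has 1 node {11}, right has 1 {10}.
      Root 16: left subtree has 1 node {27}, right has 3 {29, 5, 14}.
        Root 14: left subtree has 2 nodes {29, 5}, right has 0 { }.
          Root 29: left subtree has 0 nodes { }, right has 1 {5}.

28 23 11 10 37 30 27 5 29 14 16 1 35 31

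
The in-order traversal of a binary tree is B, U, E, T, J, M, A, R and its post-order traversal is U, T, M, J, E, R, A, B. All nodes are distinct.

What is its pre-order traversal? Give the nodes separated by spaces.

B A E U J T M R

The last element of post-order is the root; it splits in-order into left and right subtrees.
Root B: left subtree has 0 nodes { }, right has 7 {U, E, T, J, M, A, R}.
  Root A: left subtree has 5 nodes {U, E, T, J, M}, right has 1 {R}.
    Root E: left subtree has 1 node {U}, right has 3 {T, J, M}.
      Root J: left subtree has 1 node {T}, right has 1 {M}.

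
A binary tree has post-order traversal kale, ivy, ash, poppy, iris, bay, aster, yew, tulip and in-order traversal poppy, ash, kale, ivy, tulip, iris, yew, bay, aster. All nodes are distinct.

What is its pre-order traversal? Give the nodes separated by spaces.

The last element of post-order is the root; it splits in-order into left and right subtrees.
Root tulip: left subtree has 4 nodes {poppy, ash, kale, ivy}, right has 4 {iris, yew, bay, aster}.
  Root poppy: left subtree has 0 nodes { }, right has 3 {ash, kale, ivy}.
    Root ash: left subtree has 0 nodes { }, right has 2 {kale, ivy}.
      Root ivy: left subtree has 1 node {kale}, right has 0 { }.
  Root yew: left subtree has 1 node {iris}, right has 2 {bay, aster}.
    Root aster: left subtree has 1 node {bay}, right has 0 { }.

tulip poppy ash ivy kale yew iris aster bay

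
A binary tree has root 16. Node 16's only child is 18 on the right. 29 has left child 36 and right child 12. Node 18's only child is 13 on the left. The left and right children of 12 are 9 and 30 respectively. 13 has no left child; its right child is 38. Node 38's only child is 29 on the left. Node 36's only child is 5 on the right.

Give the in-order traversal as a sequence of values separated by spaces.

In-order visits the left subtree, then the node, then the right subtree.
At 16: no left child.
Visit 16.
At 16: go right to 18.
  At 18: go left to 13.
    At 13: no left child.
    Visit 13.
    At 13: go right to 38.
      At 38: go left to 29.
        At 29: go left to 36.
          At 36: no left child.
          Visit 36.
          At 36: go right to 5.
            5 is a leaf — visit 5.
        Visit 29.
        At 29: go right to 12.
          At 12: go left to 9.
            9 is a leaf — visit 9.
          Visit 12.
          At 12: go right to 30.
            30 is a leaf — visit 30.
      Visit 38.
      At 38: no right child.
  Visit 18.
  At 18: no right child.

16 13 36 5 29 9 12 30 38 18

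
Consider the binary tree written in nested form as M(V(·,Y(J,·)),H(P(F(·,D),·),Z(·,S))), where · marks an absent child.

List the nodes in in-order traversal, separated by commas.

V, J, Y, M, F, D, P, H, Z, S

In-order visits the left subtree, then the node, then the right subtree.
At M: go left to V.
  At V: no left child.
  Visit V.
  At V: go right to Y.
    At Y: go left to J.
      J is a leaf — visit J.
    Visit Y.
    At Y: no right child.
Visit M.
At M: go right to H.
  At H: go left to P.
    At P: go left to F.
      At F: no left child.
      Visit F.
      At F: go right to D.
        D is a leaf — visit D.
    Visit P.
    At P: no right child.
  Visit H.
  At H: go right to Z.
    At Z: no left child.
    Visit Z.
    At Z: go right to S.
      S is a leaf — visit S.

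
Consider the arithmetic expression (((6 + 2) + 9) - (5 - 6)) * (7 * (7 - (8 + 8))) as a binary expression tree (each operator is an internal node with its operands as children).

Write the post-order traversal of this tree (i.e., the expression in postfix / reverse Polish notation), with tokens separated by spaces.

Post-order on an expression tree gives postfix notation: for each operator, emit left operand, right operand, then the operator.

6 2 + 9 + 5 6 - - 7 7 8 8 + - * *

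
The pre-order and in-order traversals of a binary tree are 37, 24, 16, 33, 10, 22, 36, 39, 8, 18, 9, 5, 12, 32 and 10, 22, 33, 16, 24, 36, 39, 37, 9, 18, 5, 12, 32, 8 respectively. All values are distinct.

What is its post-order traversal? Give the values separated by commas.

The first element of pre-order is the root; it splits in-order into left and right subtrees.
Root 37: left subtree has 7 nodes {10, 22, 33, 16, 24, 36, 39}, right has 6 {9, 18, 5, 12, 32, 8}.
  Root 24: left subtree has 4 nodes {10, 22, 33, 16}, right has 2 {36, 39}.
    Root 16: left subtree has 3 nodes {10, 22, 33}, right has 0 { }.
      Root 33: left subtree has 2 nodes {10, 22}, right has 0 { }.
        Root 10: left subtree has 0 nodes { }, right has 1 {22}.
    Root 36: left subtree has 0 nodes { }, right has 1 {39}.
  Root 8: left subtree has 5 nodes {9, 18, 5, 12, 32}, right has 0 { }.
    Root 18: left subtree has 1 node {9}, right has 3 {5, 12, 32}.
      Root 5: left subtree has 0 nodes { }, right has 2 {12, 32}.
        Root 12: left subtree has 0 nodes { }, right has 1 {32}.

22, 10, 33, 16, 39, 36, 24, 9, 32, 12, 5, 18, 8, 37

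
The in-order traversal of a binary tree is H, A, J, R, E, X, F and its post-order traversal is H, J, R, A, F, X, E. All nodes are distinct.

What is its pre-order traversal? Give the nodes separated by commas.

The last element of post-order is the root; it splits in-order into left and right subtrees.
Root E: left subtree has 4 nodes {H, A, J, R}, right has 2 {X, F}.
  Root A: left subtree has 1 node {H}, right has 2 {J, R}.
    Root R: left subtree has 1 node {J}, right has 0 { }.
  Root X: left subtree has 0 nodes { }, right has 1 {F}.

E, A, H, R, J, X, F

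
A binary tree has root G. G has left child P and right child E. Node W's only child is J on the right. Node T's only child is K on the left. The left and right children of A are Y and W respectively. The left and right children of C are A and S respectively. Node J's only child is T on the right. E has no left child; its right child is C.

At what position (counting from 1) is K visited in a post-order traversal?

Post-order visits the left subtree, then the right subtree, then the node.
At G: go left to P.
  P is a leaf — visit P.
At G: go right to E.
  At E: no left child.
  At E: go right to C.
    At C: go left to A.
      At A: go left to Y.
        Y is a leaf — visit Y.
      At A: go right to W.
        At W: no left child.
        At W: go right to J.
          At J: no left child.
          At J: go right to T.
            At T: go left to K.
              K is a leaf — visit K.
            At T: no right child.
            Visit T.
          Visit J.
        Visit W.
      Visit A.
    At C: go right to S.
      S is a leaf — visit S.
    Visit C.
  Visit E.
Visit G.
Full post-order sequence: P, Y, K, T, J, W, A, S, C, E, G.

3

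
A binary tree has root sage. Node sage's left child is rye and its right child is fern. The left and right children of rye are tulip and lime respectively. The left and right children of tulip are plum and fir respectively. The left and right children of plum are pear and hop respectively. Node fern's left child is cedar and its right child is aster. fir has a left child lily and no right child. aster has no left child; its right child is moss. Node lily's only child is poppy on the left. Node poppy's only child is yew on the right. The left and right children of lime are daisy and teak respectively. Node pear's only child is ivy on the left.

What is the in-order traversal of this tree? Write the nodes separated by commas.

ivy, pear, plum, hop, tulip, poppy, yew, lily, fir, rye, daisy, lime, teak, sage, cedar, fern, aster, moss

In-order visits the left subtree, then the node, then the right subtree.
At sage: go left to rye.
  At rye: go left to tulip.
    At tulip: go left to plum.
      At plum: go left to pear.
        At pear: go left to ivy.
          ivy is a leaf — visit ivy.
        Visit pear.
        At pear: no right child.
      Visit plum.
      At plum: go right to hop.
        hop is a leaf — visit hop.
    Visit tulip.
    At tulip: go right to fir.
      At fir: go left to lily.
        At lily: go left to poppy.
          At poppy: no left child.
          Visit poppy.
          At poppy: go right to yew.
            yew is a leaf — visit yew.
        Visit lily.
        At lily: no right child.
      Visit fir.
      At fir: no right child.
  Visit rye.
  At rye: go right to lime.
    At lime: go left to daisy.
      daisy is a leaf — visit daisy.
    Visit lime.
    At lime: go right to teak.
      teak is a leaf — visit teak.
Visit sage.
At sage: go right to fern.
  At fern: go left to cedar.
    cedar is a leaf — visit cedar.
  Visit fern.
  At fern: go right to aster.
    At aster: no left child.
    Visit aster.
    At aster: go right to moss.
      moss is a leaf — visit moss.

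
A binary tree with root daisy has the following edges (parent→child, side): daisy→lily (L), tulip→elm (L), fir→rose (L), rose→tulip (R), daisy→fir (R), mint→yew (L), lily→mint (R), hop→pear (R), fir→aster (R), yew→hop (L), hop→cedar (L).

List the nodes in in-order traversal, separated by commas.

lily, cedar, hop, pear, yew, mint, daisy, rose, elm, tulip, fir, aster

In-order visits the left subtree, then the node, then the right subtree.
At daisy: go left to lily.
  At lily: no left child.
  Visit lily.
  At lily: go right to mint.
    At mint: go left to yew.
      At yew: go left to hop.
        At hop: go left to cedar.
          cedar is a leaf — visit cedar.
        Visit hop.
        At hop: go right to pear.
          pear is a leaf — visit pear.
      Visit yew.
      At yew: no right child.
    Visit mint.
    At mint: no right child.
Visit daisy.
At daisy: go right to fir.
  At fir: go left to rose.
    At rose: no left child.
    Visit rose.
    At rose: go right to tulip.
      At tulip: go left to elm.
        elm is a leaf — visit elm.
      Visit tulip.
      At tulip: no right child.
  Visit fir.
  At fir: go right to aster.
    aster is a leaf — visit aster.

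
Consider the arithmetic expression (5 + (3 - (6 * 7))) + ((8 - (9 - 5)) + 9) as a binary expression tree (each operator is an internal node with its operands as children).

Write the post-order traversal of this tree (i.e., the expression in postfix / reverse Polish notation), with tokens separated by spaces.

5 3 6 7 * - + 8 9 5 - - 9 + +

Post-order on an expression tree gives postfix notation: for each operator, emit left operand, right operand, then the operator.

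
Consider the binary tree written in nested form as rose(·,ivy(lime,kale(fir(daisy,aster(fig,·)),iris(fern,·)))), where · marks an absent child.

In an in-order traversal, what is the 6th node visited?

fig

In-order visits the left subtree, then the node, then the right subtree.
At rose: no left child.
Visit rose.
At rose: go right to ivy.
  At ivy: go left to lime.
    lime is a leaf — visit lime.
  Visit ivy.
  At ivy: go right to kale.
    At kale: go left to fir.
      At fir: go left to daisy.
        daisy is a leaf — visit daisy.
      Visit fir.
      At fir: go right to aster.
        At aster: go left to fig.
          fig is a leaf — visit fig.
        Visit aster.
        At aster: no right child.
    Visit kale.
    At kale: go right to iris.
      At iris: go left to fern.
        fern is a leaf — visit fern.
      Visit iris.
      At iris: no right child.
Full in-order sequence: rose, lime, ivy, daisy, fir, fig, aster, kale, fern, iris.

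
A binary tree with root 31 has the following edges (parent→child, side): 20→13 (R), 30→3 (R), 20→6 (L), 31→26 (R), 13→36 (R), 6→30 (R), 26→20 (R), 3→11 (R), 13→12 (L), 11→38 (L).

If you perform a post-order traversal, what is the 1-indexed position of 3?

Post-order visits the left subtree, then the right subtree, then the node.
At 31: no left child.
At 31: go right to 26.
  At 26: no left child.
  At 26: go right to 20.
    At 20: go left to 6.
      At 6: no left child.
      At 6: go right to 30.
        At 30: no left child.
        At 30: go right to 3.
          At 3: no left child.
          At 3: go right to 11.
            At 11: go left to 38.
              38 is a leaf — visit 38.
            At 11: no right child.
            Visit 11.
          Visit 3.
        Visit 30.
      Visit 6.
    At 20: go right to 13.
      At 13: go left to 12.
        12 is a leaf — visit 12.
      At 13: go right to 36.
        36 is a leaf — visit 36.
      Visit 13.
    Visit 20.
  Visit 26.
Visit 31.
Full post-order sequence: 38, 11, 3, 30, 6, 12, 36, 13, 20, 26, 31.

3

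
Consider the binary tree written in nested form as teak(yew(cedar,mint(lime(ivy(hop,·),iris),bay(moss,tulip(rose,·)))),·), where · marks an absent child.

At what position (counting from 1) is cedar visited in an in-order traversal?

1

In-order visits the left subtree, then the node, then the right subtree.
At teak: go left to yew.
  At yew: go left to cedar.
    cedar is a leaf — visit cedar.
  Visit yew.
  At yew: go right to mint.
    At mint: go left to lime.
      At lime: go left to ivy.
        At ivy: go left to hop.
          hop is a leaf — visit hop.
        Visit ivy.
        At ivy: no right child.
      Visit lime.
      At lime: go right to iris.
        iris is a leaf — visit iris.
    Visit mint.
    At mint: go right to bay.
      At bay: go left to moss.
        moss is a leaf — visit moss.
      Visit bay.
      At bay: go right to tulip.
        At tulip: go left to rose.
          rose is a leaf — visit rose.
        Visit tulip.
        At tulip: no right child.
Visit teak.
At teak: no right child.
Full in-order sequence: cedar, yew, hop, ivy, lime, iris, mint, moss, bay, rose, tulip, teak.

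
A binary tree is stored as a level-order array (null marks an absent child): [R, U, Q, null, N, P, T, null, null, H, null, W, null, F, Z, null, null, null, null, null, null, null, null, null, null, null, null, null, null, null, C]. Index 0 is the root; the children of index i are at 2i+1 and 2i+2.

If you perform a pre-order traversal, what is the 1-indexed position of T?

Pre-order visits the node, then its left subtree, then its right subtree.
Visit R.
At R: go left to U.
  Visit U.
  At U: no left child.
  At U: go right to N.
    Visit N.
    At N: go left to H.
      H is a leaf — visit H.
    At N: no right child.
At R: go right to Q.
  Visit Q.
  At Q: go left to P.
    Visit P.
    At P: go left to W.
      W is a leaf — visit W.
    At P: no right child.
  At Q: go right to T.
    Visit T.
    At T: go left to F.
      F is a leaf — visit F.
    At T: go right to Z.
      Visit Z.
      At Z: no left child.
      At Z: go right to C.
        C is a leaf — visit C.
Full pre-order sequence: R, U, N, H, Q, P, W, T, F, Z, C.

8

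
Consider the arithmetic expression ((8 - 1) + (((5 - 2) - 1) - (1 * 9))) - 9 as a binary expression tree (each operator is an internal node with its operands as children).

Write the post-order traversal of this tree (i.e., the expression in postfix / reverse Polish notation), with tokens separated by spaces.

Post-order on an expression tree gives postfix notation: for each operator, emit left operand, right operand, then the operator.

8 1 - 5 2 - 1 - 1 9 * - + 9 -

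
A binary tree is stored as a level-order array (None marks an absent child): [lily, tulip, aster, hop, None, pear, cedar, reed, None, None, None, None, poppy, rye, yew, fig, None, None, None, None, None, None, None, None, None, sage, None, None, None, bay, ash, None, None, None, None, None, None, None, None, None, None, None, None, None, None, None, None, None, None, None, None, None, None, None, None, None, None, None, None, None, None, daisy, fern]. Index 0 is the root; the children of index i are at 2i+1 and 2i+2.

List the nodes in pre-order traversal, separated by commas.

Pre-order visits the node, then its left subtree, then its right subtree.
Visit lily.
At lily: go left to tulip.
  Visit tulip.
  At tulip: go left to hop.
    Visit hop.
    At hop: go left to reed.
      Visit reed.
      At reed: go left to fig.
        fig is a leaf — visit fig.
      At reed: no right child.
    At hop: no right child.
  At tulip: no right child.
At lily: go right to aster.
  Visit aster.
  At aster: go left to pear.
    Visit pear.
    At pear: no left child.
    At pear: go right to poppy.
      Visit poppy.
      At poppy: go left to sage.
        sage is a leaf — visit sage.
      At poppy: no right child.
  At aster: go right to cedar.
    Visit cedar.
    At cedar: go left to rye.
      rye is a leaf — visit rye.
    At cedar: go right to yew.
      Visit yew.
      At yew: go left to bay.
        bay is a leaf — visit bay.
      At yew: go right to ash.
        Visit ash.
        At ash: go left to daisy.
          daisy is a leaf — visit daisy.
        At ash: go right to fern.
          fern is a leaf — visit fern.

lily, tulip, hop, reed, fig, aster, pear, poppy, sage, cedar, rye, yew, bay, ash, daisy, fern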